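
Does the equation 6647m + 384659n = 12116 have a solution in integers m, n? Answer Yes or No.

gcd(6647, 384659): 384659 = 57·6647 + 5780; 6647 = 1·5780 + 867; 5780 = 6·867 + 578; 867 = 1·578 + 289; 578 = 2·289 + 0 → 289
289 does not divide 12116, so a solution does not exist.

No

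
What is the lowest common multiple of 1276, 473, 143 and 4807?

311705108

1276 = 2² · 11 · 29; 473 = 11 · 43; 143 = 11 · 13; 4807 = 11 · 19 · 23
lcm takes max exponent of each prime: 2² · 11 · 13 · 19 · 23 · 29 · 43 = 311705108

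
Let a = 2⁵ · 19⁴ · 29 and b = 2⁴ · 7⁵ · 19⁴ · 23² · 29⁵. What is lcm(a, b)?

max exponent per prime: 2⁵ · 7⁵ · 19⁴ · 23² · 29⁵ = 760501795497411282784

760501795497411282784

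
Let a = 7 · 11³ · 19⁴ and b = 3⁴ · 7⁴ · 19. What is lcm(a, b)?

max exponent per prime: 3⁴ · 7⁴ · 11³ · 19⁴ = 33734139631731

33734139631731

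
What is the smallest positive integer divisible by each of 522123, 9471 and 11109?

235477473

lcm(522123, 9471) = 522123·9471/gcd = 4945026933/21 = 235477473
lcm(235477473, 11109) = 235477473·11109/gcd = 2615919247557/11109 = 235477473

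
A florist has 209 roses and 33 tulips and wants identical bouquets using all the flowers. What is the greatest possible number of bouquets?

Euclid: 209 = 6·33 + 11; 33 = 3·11 + 0. Last nonzero remainder: 11.

11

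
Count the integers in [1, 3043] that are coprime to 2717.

2419

Prime factors of 2717: 11, 13, 19. Count integers ≤ 3043 divisible by none of them.
By inclusion–exclusion: 3043 − ⌊3043/11⌋ − ⌊3043/13⌋ − ⌊3043/19⌋ + ⌊3043/143⌋ + ⌊3043/209⌋ + ⌊3043/247⌋ − ⌊3043/2717⌋ = 2419.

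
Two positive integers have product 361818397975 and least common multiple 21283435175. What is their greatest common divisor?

17

gcd·lcm = product, so gcd = 361818397975/21283435175 = 17.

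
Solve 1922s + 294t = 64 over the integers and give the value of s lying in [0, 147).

86

gcd(1922, 294) = 2 (Euclid: 1922 = 6·294 + 158; 294 = 1·158 + 136; 158 = 1·136 + 22; 136 = 6·22 + 4; 22 = 5·4 + 2; 4 = 2·2 + 0), and 2 | 64.
Extended Euclid: 1922·(67) + 294·(-438) = 2. Scale by 32: s₀ = 2144.
General solution s = s₀ + 147k; reducing mod 147 gives s = 86 (and t = -562).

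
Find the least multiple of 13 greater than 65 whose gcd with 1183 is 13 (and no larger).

gcd(t, 1183) = 13 forces 13 | t; write t = 13s. Then gcd(13s, 13·91) = 13·gcd(s, 91), so need gcd(s, 91) = 1.
13s > 65 gives s ≥ 6. The least s ≥ 6 coprime to 91 is 6, so t = 13·6 = 78.

78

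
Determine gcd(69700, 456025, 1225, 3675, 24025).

69700 = 2² · 5² · 17 · 41; 456025 = 5² · 17 · 29 · 37; 1225 = 5² · 7²; 3675 = 3 · 5² · 7²; 24025 = 5² · 31²
gcd takes min exponent of each prime: 5² = 25

25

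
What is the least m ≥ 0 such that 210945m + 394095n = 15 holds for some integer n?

8493

Euclid: 394095 = 1·210945 + 183150; 210945 = 1·183150 + 27795; 183150 = 6·27795 + 16380; 27795 = 1·16380 + 11415; 16380 = 1·11415 + 4965; 11415 = 2·4965 + 1485; 4965 = 3·1485 + 510; 1485 = 2·510 + 465; 510 = 1·465 + 45; 465 = 10·45 + 15; 45 = 3·15 + 0 → gcd = 15; 15 = 15·1.
Back-substitution yields 210945·(8493) + 394095·(-4546) = 15, so one solution is m = 8493·1 = 8493, n = -4546·1 = -4546.
Solutions in m differ by 394095/15 = 26273; the one in [0, 26273) is 8493 mod 26273 = 8493.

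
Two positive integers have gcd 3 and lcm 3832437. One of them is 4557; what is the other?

2523

p·q = gcd·lcm = 3·3832437 = 11497311, so q = 11497311/4557 = 2523.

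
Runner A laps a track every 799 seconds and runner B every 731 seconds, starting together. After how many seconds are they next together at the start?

gcd first: 799 = 1·731 + 68; 731 = 10·68 + 51; 68 = 1·51 + 17; 51 = 3·17 + 0 → gcd = 17
lcm = 799·731/gcd = 584069/17 = 34357

34357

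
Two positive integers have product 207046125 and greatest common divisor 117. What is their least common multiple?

1769625

gcd·lcm = product, so lcm = 207046125/117 = 1769625.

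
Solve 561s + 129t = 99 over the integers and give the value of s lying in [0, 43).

Euclid: 561 = 4·129 + 45; 129 = 2·45 + 39; 45 = 1·39 + 6; 39 = 6·6 + 3; 6 = 2·3 + 0 → gcd = 3; 99 = 3·33.
Back-substitution yields 561·(-20) + 129·(87) = 3, so one solution is s = -20·33 = -660, t = 87·33 = 2871.
Solutions in s differ by 129/3 = 43; the one in [0, 43) is -660 mod 43 = 28.

28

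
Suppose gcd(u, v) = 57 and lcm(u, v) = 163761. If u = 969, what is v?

9633

u·v = gcd·lcm = 57·163761 = 9334377, so v = 9334377/969 = 9633.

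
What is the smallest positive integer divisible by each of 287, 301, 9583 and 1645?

3970284815

lcm(287, 301) = 287·301/gcd = 86387/7 = 12341
lcm(12341, 9583) = 12341·9583/gcd = 118263803/7 = 16894829
lcm(16894829, 1645) = 16894829·1645/gcd = 27791993705/7 = 3970284815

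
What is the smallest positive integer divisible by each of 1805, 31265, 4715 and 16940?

1805 = 5 · 19²; 31265 = 5 · 13² · 37; 4715 = 5 · 23 · 41; 16940 = 2² · 5 · 7 · 11²
lcm takes max exponent of each prime: 2² · 5 · 7 · 11² · 13² · 19² · 23 · 37 · 41 = 36059585421860

36059585421860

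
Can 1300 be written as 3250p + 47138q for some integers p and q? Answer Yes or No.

By Bézout, 3250p + 47138q = 1300 has integer solutions iff gcd(3250, 47138) | 1300.
Euclid: 47138 = 14·3250 + 1638; 3250 = 1·1638 + 1612; 1638 = 1·1612 + 26; 1612 = 62·26 + 0. gcd = 26; 1300 mod 26 = 0. Yes.

Yes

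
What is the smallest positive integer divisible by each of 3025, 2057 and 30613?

13010525

3025 = 5² · 11²; 2057 = 11² · 17; 30613 = 11³ · 23
lcm takes max exponent of each prime: 5² · 11³ · 17 · 23 = 13010525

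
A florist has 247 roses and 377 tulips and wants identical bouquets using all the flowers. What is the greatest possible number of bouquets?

247 = 13 · 19
377 = 13 · 29
Common: 13 = 13

13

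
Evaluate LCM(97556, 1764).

97556 = 2² · 29³; 1764 = 2² · 3² · 7²
max exponents: 2² · 3² · 7² · 29³ = 43022196

43022196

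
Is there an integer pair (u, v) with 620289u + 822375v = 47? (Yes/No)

No

By Bézout, 620289u + 822375v = 47 has integer solutions iff gcd(620289, 822375) | 47.
Euclid: 822375 = 1·620289 + 202086; 620289 = 3·202086 + 14031; 202086 = 14·14031 + 5652; 14031 = 2·5652 + 2727; 5652 = 2·2727 + 198; 2727 = 13·198 + 153; 198 = 1·153 + 45; 153 = 3·45 + 18; 45 = 2·18 + 9; 18 = 2·9 + 0. gcd = 9; 47 mod 9 = 2. No.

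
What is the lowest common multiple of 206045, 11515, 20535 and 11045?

1869315034335

lcm(206045, 11515) = 206045·11515/gcd = 2372608175/245 = 9684115
lcm(9684115, 20535) = 9684115·20535/gcd = 198863301525/5 = 39772660305
lcm(39772660305, 11045) = 39772660305·11045/gcd = 439289033068725/235 = 1869315034335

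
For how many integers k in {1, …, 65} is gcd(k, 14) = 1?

28

14 = 2·7. Inclusion–exclusion on these primes:
65 − ⌊65/2⌋ − ⌊65/7⌋ + ⌊65/14⌋ = 28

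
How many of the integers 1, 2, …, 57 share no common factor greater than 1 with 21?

Prime factors of 21: 3, 7. Count integers ≤ 57 divisible by none of them.
By inclusion–exclusion: 57 − ⌊57/3⌋ − ⌊57/7⌋ + ⌊57/21⌋ = 32.

32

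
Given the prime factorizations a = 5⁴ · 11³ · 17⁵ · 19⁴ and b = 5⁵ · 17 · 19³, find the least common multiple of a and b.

769639037603459375

max exponent per prime: 5⁵ · 11³ · 17⁵ · 19⁴ = 769639037603459375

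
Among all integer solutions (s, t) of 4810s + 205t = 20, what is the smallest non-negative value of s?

Euclid: 4810 = 23·205 + 95; 205 = 2·95 + 15; 95 = 6·15 + 5; 15 = 3·5 + 0 → gcd = 5; 20 = 5·4.
Back-substitution yields 4810·(13) + 205·(-305) = 5, so one solution is s = 13·4 = 52, t = -305·4 = -1220.
Solutions in s differ by 205/5 = 41; the one in [0, 41) is 52 mod 41 = 11.

11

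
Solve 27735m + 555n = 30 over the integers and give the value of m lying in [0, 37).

35

Reduce mod 555: 27735m ≡ 30 (mod 555). With g = gcd(27735, 555) = 15 dividing 30, divide through: 1849m ≡ 2 (mod 37).
Since gcd(1849, 37) = 1, m ≡ 2·(1849)⁻¹ ≡ 35 (mod 37). Smallest non-negative: 35.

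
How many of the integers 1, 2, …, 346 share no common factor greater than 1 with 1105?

Prime factors of 1105: 5, 13, 17. Count integers ≤ 346 divisible by none of them.
By inclusion–exclusion: 346 − ⌊346/5⌋ − ⌊346/13⌋ − ⌊346/17⌋ + ⌊346/65⌋ + ⌊346/85⌋ + ⌊346/221⌋ − ⌊346/1105⌋ = 241.

241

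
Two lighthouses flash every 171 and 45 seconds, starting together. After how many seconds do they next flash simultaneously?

gcd first: 171 = 3·45 + 36; 45 = 1·36 + 9; 36 = 4·9 + 0 → gcd = 9
lcm = 171·45/gcd = 7695/9 = 855

855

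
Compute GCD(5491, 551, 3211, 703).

19

gcd(5491, 551): 5491 = 9·551 + 532; 551 = 1·532 + 19; 532 = 28·19 + 0 → 19
gcd(19, 3211): 3211 = 169·19 + 0 → 19
gcd(19, 703): 703 = 37·19 + 0 → 19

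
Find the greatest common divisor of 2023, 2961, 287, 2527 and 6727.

gcd(2023, 2961): 2961 = 1·2023 + 938; 2023 = 2·938 + 147; 938 = 6·147 + 56; 147 = 2·56 + 35; 56 = 1·35 + 21; 35 = 1·21 + 14; 21 = 1·14 + 7; 14 = 2·7 + 0 → 7
gcd(7, 287): 287 = 41·7 + 0 → 7
gcd(7, 2527): 2527 = 361·7 + 0 → 7
gcd(7, 6727): 6727 = 961·7 + 0 → 7

7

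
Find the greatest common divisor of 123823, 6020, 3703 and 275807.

gcd(123823, 6020): 123823 = 20·6020 + 3423; 6020 = 1·3423 + 2597; 3423 = 1·2597 + 826; 2597 = 3·826 + 119; 826 = 6·119 + 112; 119 = 1·112 + 7; 112 = 16·7 + 0 → 7
gcd(7, 3703): 3703 = 529·7 + 0 → 7
gcd(7, 275807): 275807 = 39401·7 + 0 → 7

7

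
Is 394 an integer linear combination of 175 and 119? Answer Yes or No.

No

gcd(175, 119): 175 = 1·119 + 56; 119 = 2·56 + 7; 56 = 8·7 + 0 → 7
7 does not divide 394, so a solution does not exist.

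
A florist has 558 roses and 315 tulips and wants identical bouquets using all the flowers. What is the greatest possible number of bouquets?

Euclid: 558 = 1·315 + 243; 315 = 1·243 + 72; 243 = 3·72 + 27; 72 = 2·27 + 18; 27 = 1·18 + 9; 18 = 2·9 + 0. Last nonzero remainder: 9.

9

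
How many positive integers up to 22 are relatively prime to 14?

9

Prime factors of 14: 2, 7. Count integers ≤ 22 divisible by none of them.
By inclusion–exclusion: 22 − ⌊22/2⌋ − ⌊22/7⌋ + ⌊22/14⌋ = 9.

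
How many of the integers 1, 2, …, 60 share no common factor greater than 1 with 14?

Prime factors of 14: 2, 7. Count integers ≤ 60 divisible by none of them.
By inclusion–exclusion: 60 − ⌊60/2⌋ − ⌊60/7⌋ + ⌊60/14⌋ = 26.

26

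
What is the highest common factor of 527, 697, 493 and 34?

17

gcd(527, 697): 697 = 1·527 + 170; 527 = 3·170 + 17; 170 = 10·17 + 0 → 17
gcd(17, 493): 493 = 29·17 + 0 → 17
gcd(17, 34): 34 = 2·17 + 0 → 17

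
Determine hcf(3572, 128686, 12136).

gcd(3572, 128686): 128686 = 36·3572 + 94; 3572 = 38·94 + 0 → 94
gcd(94, 12136): 12136 = 129·94 + 10; 94 = 9·10 + 4; 10 = 2·4 + 2; 4 = 2·2 + 0 → 2

2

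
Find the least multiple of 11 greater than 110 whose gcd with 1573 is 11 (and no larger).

1573 = 11·143. Any t with gcd(t, 1573) = 11 is a multiple of 11, say 11s, with s coprime to 143.
Need s > 110/11, so s ≥ 11. First s ≥ 11 with gcd(s, 143) = 1 is s = 12. Thus t = 11·12 = 132.

132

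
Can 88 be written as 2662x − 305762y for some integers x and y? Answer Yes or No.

By Bézout, 2662x − 305762y = 88 has integer solutions iff gcd(2662, 305762) | 88.
Euclid: 305762 = 114·2662 + 2294; 2662 = 1·2294 + 368; 2294 = 6·368 + 86; 368 = 4·86 + 24; 86 = 3·24 + 14; 24 = 1·14 + 10; 14 = 1·10 + 4; 10 = 2·4 + 2; 4 = 2·2 + 0. gcd = 2; 88 mod 2 = 0. Yes.

Yes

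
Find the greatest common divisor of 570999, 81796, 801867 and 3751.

121

gcd(570999, 81796): 570999 = 6·81796 + 80223; 81796 = 1·80223 + 1573; 80223 = 51·1573 + 0 → 1573
gcd(1573, 801867): 801867 = 509·1573 + 1210; 1573 = 1·1210 + 363; 1210 = 3·363 + 121; 363 = 3·121 + 0 → 121
gcd(121, 3751): 3751 = 31·121 + 0 → 121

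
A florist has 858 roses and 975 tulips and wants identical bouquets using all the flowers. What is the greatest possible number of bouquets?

39

Euclid: 975 = 1·858 + 117; 858 = 7·117 + 39; 117 = 3·39 + 0. Last nonzero remainder: 39.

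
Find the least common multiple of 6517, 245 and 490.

6517 = 7³ · 19; 245 = 5 · 7²; 490 = 2 · 5 · 7²
lcm takes max exponent of each prime: 2 · 5 · 7³ · 19 = 65170

65170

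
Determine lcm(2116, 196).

gcd first: 2116 = 10·196 + 156; 196 = 1·156 + 40; 156 = 3·40 + 36; 40 = 1·36 + 4; 36 = 9·4 + 0 → gcd = 4
lcm = 2116·196/gcd = 414736/4 = 103684

103684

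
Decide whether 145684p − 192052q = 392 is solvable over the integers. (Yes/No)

gcd(145684, 192052): 192052 = 1·145684 + 46368; 145684 = 3·46368 + 6580; 46368 = 7·6580 + 308; 6580 = 21·308 + 112; 308 = 2·112 + 84; 112 = 1·84 + 28; 84 = 3·28 + 0 → 28
28 divides 392, so a solution exists.

Yes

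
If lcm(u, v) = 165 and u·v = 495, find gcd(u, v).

3

From gcd × lcm = uv: gcd = 495 / 165 = 3.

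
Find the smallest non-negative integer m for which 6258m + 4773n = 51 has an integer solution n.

Euclid: 6258 = 1·4773 + 1485; 4773 = 3·1485 + 318; 1485 = 4·318 + 213; 318 = 1·213 + 105; 213 = 2·105 + 3; 105 = 35·3 + 0 → gcd = 3; 51 = 3·17.
Back-substitution yields 6258·(45) + 4773·(-59) = 3, so one solution is m = 45·17 = 765, n = -59·17 = -1003.
Solutions in m differ by 4773/3 = 1591; the one in [0, 1591) is 765 mod 1591 = 765.

765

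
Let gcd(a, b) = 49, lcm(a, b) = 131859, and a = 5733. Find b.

1127

Using ab = gcd(a,b)·lcm(a,b) = 49·131859 = 6461091, we get b = 6461091/5733 = 1127.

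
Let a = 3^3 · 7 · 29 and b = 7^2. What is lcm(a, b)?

38367

max exponent per prime: 3^3 · 7^2 · 29 = 38367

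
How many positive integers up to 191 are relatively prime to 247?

247 = 13·19. Inclusion–exclusion on these primes:
191 − ⌊191/13⌋ − ⌊191/19⌋ + ⌊191/247⌋ = 167

167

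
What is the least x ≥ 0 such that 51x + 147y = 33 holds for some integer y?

gcd(51, 147) = 3 (Euclid: 147 = 2·51 + 45; 51 = 1·45 + 6; 45 = 7·6 + 3; 6 = 2·3 + 0), and 3 | 33.
Extended Euclid: 51·(-23) + 147·(8) = 3. Scale by 11: x₀ = -253.
General solution x = x₀ + 49t; reducing mod 49 gives x = 41 (and y = -14).

41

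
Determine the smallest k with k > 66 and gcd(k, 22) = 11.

Multiples of 11 above 66: 11·7, 11·8, … . Need the cofactor coprime to 22/11 = 2.
Checking s = 7, 8, … the first with gcd(s, 2) = 1 is s = 7, giving 77.

77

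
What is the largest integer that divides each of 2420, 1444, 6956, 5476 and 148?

gcd(2420, 1444): 2420 = 1·1444 + 976; 1444 = 1·976 + 468; 976 = 2·468 + 40; 468 = 11·40 + 28; 40 = 1·28 + 12; 28 = 2·12 + 4; 12 = 3·4 + 0 → 4
gcd(4, 6956): 6956 = 1739·4 + 0 → 4
gcd(4, 5476): 5476 = 1369·4 + 0 → 4
gcd(4, 148): 148 = 37·4 + 0 → 4

4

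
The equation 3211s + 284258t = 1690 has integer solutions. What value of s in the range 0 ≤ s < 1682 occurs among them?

1594

Reduce mod 284258: 3211s ≡ 1690 (mod 284258). With g = gcd(3211, 284258) = 169 dividing 1690, divide through: 19s ≡ 10 (mod 1682).
Since gcd(19, 1682) = 1, s ≡ 10·(19)⁻¹ ≡ 1594 (mod 1682). Smallest non-negative: 1594.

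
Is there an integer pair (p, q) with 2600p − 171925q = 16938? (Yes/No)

No

gcd(2600, 171925): 171925 = 66·2600 + 325; 2600 = 8·325 + 0 → 325
325 does not divide 16938, so a solution does not exist.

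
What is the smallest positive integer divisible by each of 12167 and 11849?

144166783

gcd first: 12167 = 1·11849 + 318; 11849 = 37·318 + 83; 318 = 3·83 + 69; 83 = 1·69 + 14; 69 = 4·14 + 13; 14 = 1·13 + 1; 13 = 13·1 + 0 → gcd = 1
lcm = 12167·11849/gcd = 144166783/1 = 144166783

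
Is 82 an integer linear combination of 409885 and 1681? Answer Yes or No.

Yes

By Bézout, 409885x − 1681y = 82 has integer solutions iff gcd(409885, 1681) | 82.
Euclid: 409885 = 243·1681 + 1402; 1681 = 1·1402 + 279; 1402 = 5·279 + 7; 279 = 39·7 + 6; 7 = 1·6 + 1; 6 = 6·1 + 0. gcd = 1; 82 mod 1 = 0. Yes.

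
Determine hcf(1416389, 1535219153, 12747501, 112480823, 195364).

1416389 = 13² · 17² · 29; 1535219153 = 13² · 17³ · 43²; 12747501 = 3² · 13² · 17² · 29; 112480823 = 7² · 13² · 17² · 47; 195364 = 2² · 13² · 17²
gcd takes min exponent of each prime: 13² · 17² = 48841

48841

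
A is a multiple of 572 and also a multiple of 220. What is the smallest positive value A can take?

2860

gcd first: 572 = 2·220 + 132; 220 = 1·132 + 88; 132 = 1·88 + 44; 88 = 2·44 + 0 → gcd = 44
lcm = 572·220/gcd = 125840/44 = 2860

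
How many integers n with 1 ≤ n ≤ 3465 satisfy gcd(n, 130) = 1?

1280

Prime factors of 130: 2, 5, 13. Count integers ≤ 3465 divisible by none of them.
By inclusion–exclusion: 3465 − ⌊3465/2⌋ − ⌊3465/5⌋ − ⌊3465/13⌋ + ⌊3465/10⌋ + ⌊3465/26⌋ + ⌊3465/65⌋ − ⌊3465/130⌋ = 1280.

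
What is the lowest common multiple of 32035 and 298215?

1910663505

32035 = 5 · 43 · 149; 298215 = 3³ · 5 · 47²
max exponents: 3³ · 5 · 43 · 47² · 149 = 1910663505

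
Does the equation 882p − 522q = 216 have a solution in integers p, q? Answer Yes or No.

By Bézout, 882p − 522q = 216 has integer solutions iff gcd(882, 522) | 216.
Euclid: 882 = 1·522 + 360; 522 = 1·360 + 162; 360 = 2·162 + 36; 162 = 4·36 + 18; 36 = 2·18 + 0. gcd = 18; 216 mod 18 = 0. Yes.

Yes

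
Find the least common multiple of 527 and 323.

gcd first: 527 = 1·323 + 204; 323 = 1·204 + 119; 204 = 1·119 + 85; 119 = 1·85 + 34; 85 = 2·34 + 17; 34 = 2·17 + 0 → gcd = 17
lcm = 527·323/gcd = 170221/17 = 10013

10013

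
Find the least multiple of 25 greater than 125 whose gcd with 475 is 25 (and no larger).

gcd(m, 475) = 25 forces 25 | m; write m = 25s. Then gcd(25s, 25·19) = 25·gcd(s, 19), so need gcd(s, 19) = 1.
25s > 125 gives s ≥ 6. The least s ≥ 6 coprime to 19 is 6, so m = 25·6 = 150.

150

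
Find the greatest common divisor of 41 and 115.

41 = 41
115 = 5 · 23
Common: 1 = 1

1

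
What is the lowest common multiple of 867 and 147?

gcd first: 867 = 5·147 + 132; 147 = 1·132 + 15; 132 = 8·15 + 12; 15 = 1·12 + 3; 12 = 4·3 + 0 → gcd = 3
lcm = 867·147/gcd = 127449/3 = 42483

42483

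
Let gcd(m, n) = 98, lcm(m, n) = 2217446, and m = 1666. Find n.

m·n = gcd·lcm = 98·2217446 = 217309708, so n = 217309708/1666 = 130438.

130438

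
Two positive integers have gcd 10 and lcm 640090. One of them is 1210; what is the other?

Using ab = gcd(a,b)·lcm(a,b) = 10·640090 = 6400900, we get b = 6400900/1210 = 5290.

5290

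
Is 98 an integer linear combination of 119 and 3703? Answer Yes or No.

Yes

gcd(119, 3703): 3703 = 31·119 + 14; 119 = 8·14 + 7; 14 = 2·7 + 0 → 7
7 divides 98, so a solution exists.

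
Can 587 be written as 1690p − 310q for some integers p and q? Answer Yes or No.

By Bézout, 1690p − 310q = 587 has integer solutions iff gcd(1690, 310) | 587.
Euclid: 1690 = 5·310 + 140; 310 = 2·140 + 30; 140 = 4·30 + 20; 30 = 1·20 + 10; 20 = 2·10 + 0. gcd = 10; 587 mod 10 = 7. No.

No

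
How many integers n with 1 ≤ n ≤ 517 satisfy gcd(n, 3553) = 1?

418

Prime factors of 3553: 11, 17, 19. Count integers ≤ 517 divisible by none of them.
By inclusion–exclusion: 517 − ⌊517/11⌋ − ⌊517/17⌋ − ⌊517/19⌋ + ⌊517/187⌋ + ⌊517/209⌋ + ⌊517/323⌋ − ⌊517/3553⌋ = 418.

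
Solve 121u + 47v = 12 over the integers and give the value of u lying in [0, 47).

37

Euclid: 121 = 2·47 + 27; 47 = 1·27 + 20; 27 = 1·20 + 7; 20 = 2·7 + 6; 7 = 1·6 + 1; 6 = 6·1 + 0 → gcd = 1; 12 = 1·12.
Back-substitution yields 121·(7) + 47·(-18) = 1, so one solution is u = 7·12 = 84, v = -18·12 = -216.
Solutions in u differ by 47/1 = 47; the one in [0, 47) is 84 mod 47 = 37.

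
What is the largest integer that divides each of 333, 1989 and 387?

9

333 = 3² · 37; 1989 = 3² · 13 · 17; 387 = 3² · 43
gcd takes min exponent of each prime: 3² = 9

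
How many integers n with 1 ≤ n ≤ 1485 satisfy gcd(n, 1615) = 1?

1059

Prime factors of 1615: 5, 17, 19. Count integers ≤ 1485 divisible by none of them.
By inclusion–exclusion: 1485 − ⌊1485/5⌋ − ⌊1485/17⌋ − ⌊1485/19⌋ + ⌊1485/85⌋ + ⌊1485/95⌋ + ⌊1485/323⌋ − ⌊1485/1615⌋ = 1059.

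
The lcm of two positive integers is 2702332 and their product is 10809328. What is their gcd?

4

From gcd × lcm = ab: gcd = 10809328 / 2702332 = 4.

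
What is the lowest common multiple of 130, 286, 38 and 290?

130 = 2 · 5 · 13; 286 = 2 · 11 · 13; 38 = 2 · 19; 290 = 2 · 5 · 29
lcm takes max exponent of each prime: 2 · 5 · 11 · 13 · 19 · 29 = 787930

787930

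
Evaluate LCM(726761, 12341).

gcd first: 726761 = 58·12341 + 10983; 12341 = 1·10983 + 1358; 10983 = 8·1358 + 119; 1358 = 11·119 + 49; 119 = 2·49 + 21; 49 = 2·21 + 7; 21 = 3·7 + 0 → gcd = 7
lcm = 726761·12341/gcd = 8968957501/7 = 1281279643

1281279643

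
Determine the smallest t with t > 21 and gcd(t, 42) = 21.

63

Multiples of 21 above 21: 21·2, 21·3, … . Need the cofactor coprime to 42/21 = 2.
Checking s = 2, 3, … the first with gcd(s, 2) = 1 is s = 3, giving 63.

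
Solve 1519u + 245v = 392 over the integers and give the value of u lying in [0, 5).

3

Reduce mod 245: 1519u ≡ 392 (mod 245). With g = gcd(1519, 245) = 49 dividing 392, divide through: 31u ≡ 8 (mod 5).
Since gcd(31, 5) = 1, u ≡ 8·(31)⁻¹ ≡ 3 (mod 5). Smallest non-negative: 3.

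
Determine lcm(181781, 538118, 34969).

40955622862

181781 = 17³ · 37; 538118 = 2 · 7² · 17² · 19; 34969 = 11² · 17²
lcm takes max exponent of each prime: 2 · 7² · 11² · 17³ · 19 · 37 = 40955622862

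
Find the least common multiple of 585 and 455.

585 = 3² · 5 · 13; 455 = 5 · 7 · 13
max exponents: 3² · 5 · 7 · 13 = 4095

4095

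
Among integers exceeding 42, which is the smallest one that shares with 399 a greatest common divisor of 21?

Multiples of 21 above 42: 21·3, 21·4, … . Need the cofactor coprime to 399/21 = 19.
Checking s = 3, 4, … the first with gcd(s, 19) = 1 is s = 3, giving 63.

63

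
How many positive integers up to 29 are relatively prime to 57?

Prime factors of 57: 3, 19. Count integers ≤ 29 divisible by none of them.
By inclusion–exclusion: 29 − ⌊29/3⌋ − ⌊29/19⌋ + ⌊29/57⌋ = 19.

19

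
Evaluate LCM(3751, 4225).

3751 = 11² · 31; 4225 = 5² · 13²
max exponents: 5² · 11² · 13² · 31 = 15847975

15847975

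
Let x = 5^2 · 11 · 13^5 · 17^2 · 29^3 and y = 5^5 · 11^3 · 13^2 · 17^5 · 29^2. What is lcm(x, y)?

max exponent per prime: 5^5 · 11^3 · 13^5 · 17^5 · 29^3 = 53479019881293977059375

53479019881293977059375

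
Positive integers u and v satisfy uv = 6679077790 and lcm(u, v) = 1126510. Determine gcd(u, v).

From gcd × lcm = uv: gcd = 6679077790 / 1126510 = 5929.

5929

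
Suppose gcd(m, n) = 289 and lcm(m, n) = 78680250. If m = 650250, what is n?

34969

m·n = gcd·lcm = 289·78680250 = 22738592250, so n = 22738592250/650250 = 34969.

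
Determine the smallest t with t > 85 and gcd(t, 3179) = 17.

102

3179 = 17·187. Any t with gcd(t, 3179) = 17 is a multiple of 17, say 17s, with s coprime to 187.
Need s > 85/17, so s ≥ 6. First s ≥ 6 with gcd(s, 187) = 1 is s = 6. Thus t = 17·6 = 102.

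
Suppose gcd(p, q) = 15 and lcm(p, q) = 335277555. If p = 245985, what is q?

20445

p·q = gcd·lcm = 15·335277555 = 5029163325, so q = 5029163325/245985 = 20445.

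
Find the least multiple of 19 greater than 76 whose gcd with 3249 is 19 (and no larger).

3249 = 19·171. Any a with gcd(a, 3249) = 19 is a multiple of 19, say 19s, with s coprime to 171.
Need s > 76/19, so s ≥ 5. First s ≥ 5 with gcd(s, 171) = 1 is s = 5. Thus a = 19·5 = 95.

95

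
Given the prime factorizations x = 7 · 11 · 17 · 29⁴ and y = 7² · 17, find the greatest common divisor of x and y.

119

min exponent per shared prime: 7 · 17 = 119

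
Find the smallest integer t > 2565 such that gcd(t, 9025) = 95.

gcd(t, 9025) = 95 forces 95 | t; write t = 95s. Then gcd(95s, 95·95) = 95·gcd(s, 95), so need gcd(s, 95) = 1.
95s > 2565 gives s ≥ 28. The least s ≥ 28 coprime to 95 is 28, so t = 95·28 = 2660.

2660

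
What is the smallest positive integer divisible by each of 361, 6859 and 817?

294937

361 = 19²; 6859 = 19³; 817 = 19 · 43
lcm takes max exponent of each prime: 19³ · 43 = 294937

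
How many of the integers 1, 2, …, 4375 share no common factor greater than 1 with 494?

494 = 2·13·19. Inclusion–exclusion on these primes:
4375 − ⌊4375/2⌋ − ⌊4375/13⌋ − ⌊4375/19⌋ + ⌊4375/26⌋ + ⌊4375/38⌋ + ⌊4375/247⌋ − ⌊4375/494⌋ = 1914

1914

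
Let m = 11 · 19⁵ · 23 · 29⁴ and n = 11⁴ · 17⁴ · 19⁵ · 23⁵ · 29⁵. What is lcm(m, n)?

max exponent per prime: 11⁴ · 17⁴ · 19⁵ · 23⁵ · 29⁵ = 399727107083121059803346053873

399727107083121059803346053873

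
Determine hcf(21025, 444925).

25

Euclid: 444925 = 21·21025 + 3400; 21025 = 6·3400 + 625; 3400 = 5·625 + 275; 625 = 2·275 + 75; 275 = 3·75 + 50; 75 = 1·50 + 25; 50 = 2·25 + 0. Last nonzero remainder: 25.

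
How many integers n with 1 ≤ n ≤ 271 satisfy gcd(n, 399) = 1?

147

399 = 3·7·19. Inclusion–exclusion on these primes:
271 − ⌊271/3⌋ − ⌊271/7⌋ − ⌊271/19⌋ + ⌊271/21⌋ + ⌊271/57⌋ + ⌊271/133⌋ − ⌊271/399⌋ = 147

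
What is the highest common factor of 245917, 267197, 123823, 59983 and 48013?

245917 = 7 · 19 · 43²; 267197 = 7³ · 19 · 41; 123823 = 7³ · 19²; 59983 = 7 · 11 · 19 · 41; 48013 = 7 · 19³
gcd takes min exponent of each prime: 7 · 19 = 133

133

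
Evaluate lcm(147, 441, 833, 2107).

147 = 3 · 7²; 441 = 3² · 7²; 833 = 7² · 17; 2107 = 7² · 43
lcm takes max exponent of each prime: 3² · 7² · 17 · 43 = 322371

322371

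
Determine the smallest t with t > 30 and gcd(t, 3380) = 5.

Multiples of 5 above 30: 5·7, 5·8, … . Need the cofactor coprime to 3380/5 = 676.
Checking s = 7, 8, … the first with gcd(s, 676) = 1 is s = 7, giving 35.

35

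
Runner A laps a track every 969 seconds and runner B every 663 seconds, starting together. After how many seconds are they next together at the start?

gcd first: 969 = 1·663 + 306; 663 = 2·306 + 51; 306 = 6·51 + 0 → gcd = 51
lcm = 969·663/gcd = 642447/51 = 12597

12597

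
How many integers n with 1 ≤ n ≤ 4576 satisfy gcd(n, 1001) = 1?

Prime factors of 1001: 7, 11, 13. Count integers ≤ 4576 divisible by none of them.
By inclusion–exclusion: 4576 − ⌊4576/7⌋ − ⌊4576/11⌋ − ⌊4576/13⌋ + ⌊4576/77⌋ + ⌊4576/91⌋ + ⌊4576/143⌋ − ⌊4576/1001⌋ = 3292.

3292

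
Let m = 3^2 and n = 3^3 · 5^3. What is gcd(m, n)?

9

min exponent per shared prime: 3^2 = 9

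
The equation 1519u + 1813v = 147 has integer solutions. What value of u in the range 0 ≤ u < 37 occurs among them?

Reduce mod 1813: 1519u ≡ 147 (mod 1813). With g = gcd(1519, 1813) = 49 dividing 147, divide through: 31u ≡ 3 (mod 37).
Since gcd(31, 37) = 1, u ≡ 3·(31)⁻¹ ≡ 18 (mod 37). Smallest non-negative: 18.

18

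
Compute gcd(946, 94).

946 = 2 · 11 · 43
94 = 2 · 47
Common: 2 = 2

2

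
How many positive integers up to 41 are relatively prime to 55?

30

55 = 5·11. Inclusion–exclusion on these primes:
41 − ⌊41/5⌋ − ⌊41/11⌋ + ⌊41/55⌋ = 30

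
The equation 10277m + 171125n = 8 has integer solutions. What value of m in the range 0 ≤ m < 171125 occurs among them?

Reduce mod 171125: 10277m ≡ 8 (mod 171125). With g = gcd(10277, 171125) = 1 dividing 8, divide through: 10277m ≡ 8 (mod 171125).
Since gcd(10277, 171125) = 1, m ≡ 8·(10277)⁻¹ ≡ 31704 (mod 171125). Smallest non-negative: 31704.

31704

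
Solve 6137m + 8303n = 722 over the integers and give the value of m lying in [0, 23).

15

Reduce mod 8303: 6137m ≡ 722 (mod 8303). With g = gcd(6137, 8303) = 361 dividing 722, divide through: 17m ≡ 2 (mod 23).
Since gcd(17, 23) = 1, m ≡ 2·(17)⁻¹ ≡ 15 (mod 23). Smallest non-negative: 15.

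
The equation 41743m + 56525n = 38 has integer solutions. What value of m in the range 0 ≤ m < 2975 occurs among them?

gcd(41743, 56525) = 19 (Euclid: 56525 = 1·41743 + 14782; 41743 = 2·14782 + 12179; 14782 = 1·12179 + 2603; 12179 = 4·2603 + 1767; 2603 = 1·1767 + 836; 1767 = 2·836 + 95; 836 = 8·95 + 76; 95 = 1·76 + 19; 76 = 4·19 + 0), and 19 | 38.
Extended Euclid: 41743·(608) + 56525·(-449) = 19. Scale by 2: m₀ = 1216.
General solution m = m₀ + 2975t; reducing mod 2975 gives m = 1216 (and n = -898).

1216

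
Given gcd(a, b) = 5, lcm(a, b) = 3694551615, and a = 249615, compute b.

74005

a·b = gcd·lcm = 5·3694551615 = 18472758075, so b = 18472758075/249615 = 74005.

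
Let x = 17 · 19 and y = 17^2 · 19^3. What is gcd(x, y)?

323

min exponent per shared prime: 17 · 19 = 323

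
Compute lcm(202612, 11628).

202612 = 2² · 37³; 11628 = 2² · 3² · 17 · 19
max exponents: 2² · 3² · 17 · 19 · 37³ = 588993084

588993084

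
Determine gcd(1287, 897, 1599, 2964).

39

1287 = 3² · 11 · 13; 897 = 3 · 13 · 23; 1599 = 3 · 13 · 41; 2964 = 2² · 3 · 13 · 19
gcd takes min exponent of each prime: 3 · 13 = 39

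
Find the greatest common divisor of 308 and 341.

11

308 = 2² · 7 · 11
341 = 11 · 31
Common: 11 = 11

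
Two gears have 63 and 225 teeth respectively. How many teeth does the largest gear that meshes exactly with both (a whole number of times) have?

63 = 3² · 7
225 = 3² · 5²
Common: 3² = 9

9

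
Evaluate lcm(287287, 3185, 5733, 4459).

287287 = 7² · 11 · 13 · 41; 3185 = 5 · 7² · 13; 5733 = 3² · 7² · 13; 4459 = 7³ · 13
lcm takes max exponent of each prime: 3² · 5 · 7³ · 11 · 13 · 41 = 90495405

90495405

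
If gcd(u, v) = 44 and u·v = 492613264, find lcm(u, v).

For any two positive integers, gcd × lcm equals their product. Hence lcm = 492613264 / 44 = 11195756.

11195756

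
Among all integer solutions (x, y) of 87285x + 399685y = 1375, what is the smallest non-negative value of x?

gcd(87285, 399685) = 55 (Euclid: 399685 = 4·87285 + 50545; 87285 = 1·50545 + 36740; 50545 = 1·36740 + 13805; 36740 = 2·13805 + 9130; 13805 = 1·9130 + 4675; 9130 = 1·4675 + 4455; 4675 = 1·4455 + 220; 4455 = 20·220 + 55; 220 = 4·55 + 0), and 55 | 1375.
Extended Euclid: 87285·(1795) + 399685·(-392) = 55. Scale by 25: x₀ = 44875.
General solution x = x₀ + 7267t; reducing mod 7267 gives x = 1273 (and y = -278).

1273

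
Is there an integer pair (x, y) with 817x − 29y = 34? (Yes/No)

Yes

By Bézout, 817x − 29y = 34 has integer solutions iff gcd(817, 29) | 34.
Euclid: 817 = 28·29 + 5; 29 = 5·5 + 4; 5 = 1·4 + 1; 4 = 4·1 + 0. gcd = 1; 34 mod 1 = 0. Yes.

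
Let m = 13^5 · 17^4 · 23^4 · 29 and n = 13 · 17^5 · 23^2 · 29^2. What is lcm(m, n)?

124070550243073139381

max exponent per prime: 13^5 · 17^5 · 23^4 · 29^2 = 124070550243073139381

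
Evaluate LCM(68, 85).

340

68 = 2² · 17; 85 = 5 · 17
max exponents: 2² · 5 · 17 = 340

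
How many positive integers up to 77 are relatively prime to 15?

42

Prime factors of 15: 3, 5. Count integers ≤ 77 divisible by none of them.
By inclusion–exclusion: 77 − ⌊77/3⌋ − ⌊77/5⌋ + ⌊77/15⌋ = 42.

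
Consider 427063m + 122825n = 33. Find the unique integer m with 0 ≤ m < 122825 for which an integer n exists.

gcd(427063, 122825) = 1 (Euclid: 427063 = 3·122825 + 58588; 122825 = 2·58588 + 5649; 58588 = 10·5649 + 2098; 5649 = 2·2098 + 1453; 2098 = 1·1453 + 645; 1453 = 2·645 + 163; 645 = 3·163 + 156; 163 = 1·156 + 7; 156 = 22·7 + 2; 7 = 3·2 + 1; 2 = 2·1 + 0), and 1 | 33.
Extended Euclid: 427063·(-52748) + 122825·(183405) = 1. Scale by 33: m₀ = -1740684.
General solution m = m₀ + 122825t; reducing mod 122825 gives m = 101691 (and n = -353580).

101691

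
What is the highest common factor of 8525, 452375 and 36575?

gcd(8525, 452375): 452375 = 53·8525 + 550; 8525 = 15·550 + 275; 550 = 2·275 + 0 → 275
gcd(275, 36575): 36575 = 133·275 + 0 → 275

275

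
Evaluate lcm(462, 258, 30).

99330

lcm(462, 258) = 462·258/gcd = 119196/6 = 19866
lcm(19866, 30) = 19866·30/gcd = 595980/6 = 99330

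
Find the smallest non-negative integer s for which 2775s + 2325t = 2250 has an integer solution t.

gcd(2775, 2325) = 75 (Euclid: 2775 = 1·2325 + 450; 2325 = 5·450 + 75; 450 = 6·75 + 0), and 75 | 2250.
Extended Euclid: 2775·(-5) + 2325·(6) = 75. Scale by 30: s₀ = -150.
General solution s = s₀ + 31k; reducing mod 31 gives s = 5 (and t = -5).

5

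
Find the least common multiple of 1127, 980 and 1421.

653660

1127 = 7² · 23; 980 = 2² · 5 · 7²; 1421 = 7² · 29
lcm takes max exponent of each prime: 2² · 5 · 7² · 23 · 29 = 653660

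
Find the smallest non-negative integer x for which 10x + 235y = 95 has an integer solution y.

33

Reduce mod 235: 10x ≡ 95 (mod 235). With g = gcd(10, 235) = 5 dividing 95, divide through: 2x ≡ 19 (mod 47).
Since gcd(2, 47) = 1, x ≡ 19·(2)⁻¹ ≡ 33 (mod 47). Smallest non-negative: 33.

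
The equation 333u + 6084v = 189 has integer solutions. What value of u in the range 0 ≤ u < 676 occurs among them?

165

Reduce mod 6084: 333u ≡ 189 (mod 6084). With g = gcd(333, 6084) = 9 dividing 189, divide through: 37u ≡ 21 (mod 676).
Since gcd(37, 676) = 1, u ≡ 21·(37)⁻¹ ≡ 165 (mod 676). Smallest non-negative: 165.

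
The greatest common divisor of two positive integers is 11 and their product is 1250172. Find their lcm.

Since gcd(m,n)·lcm(m,n) = mn, lcm = 1250172/11 = 113652.

113652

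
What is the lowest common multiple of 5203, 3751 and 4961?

6613013

5203 = 11² · 43; 3751 = 11² · 31; 4961 = 11² · 41
lcm takes max exponent of each prime: 11² · 31 · 41 · 43 = 6613013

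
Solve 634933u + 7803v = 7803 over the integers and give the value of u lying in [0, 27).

Reduce mod 7803: 634933u ≡ 7803 (mod 7803). With g = gcd(634933, 7803) = 289 dividing 7803, divide through: 2197u ≡ 27 (mod 27).
Since gcd(2197, 27) = 1, u ≡ 27·(2197)⁻¹ ≡ 0 (mod 27). Smallest non-negative: 0.

0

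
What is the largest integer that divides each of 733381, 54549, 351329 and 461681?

209

gcd(733381, 54549): 733381 = 13·54549 + 24244; 54549 = 2·24244 + 6061; 24244 = 4·6061 + 0 → 6061
gcd(6061, 351329): 351329 = 57·6061 + 5852; 6061 = 1·5852 + 209; 5852 = 28·209 + 0 → 209
gcd(209, 461681): 461681 = 2209·209 + 0 → 209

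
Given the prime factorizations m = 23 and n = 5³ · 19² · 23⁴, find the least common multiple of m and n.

max exponent per prime: 5³ · 19² · 23⁴ = 12627825125

12627825125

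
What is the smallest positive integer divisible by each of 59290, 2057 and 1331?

11087230

59290 = 2 · 5 · 7² · 11²; 2057 = 11² · 17; 1331 = 11³
lcm takes max exponent of each prime: 2 · 5 · 7² · 11³ · 17 = 11087230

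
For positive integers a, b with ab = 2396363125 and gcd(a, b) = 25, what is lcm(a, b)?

Since gcd(a,b)·lcm(a,b) = ab, lcm = 2396363125/25 = 95854525.

95854525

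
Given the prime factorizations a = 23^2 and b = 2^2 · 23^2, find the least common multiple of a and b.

2116

max exponent per prime: 2^2 · 23^2 = 2116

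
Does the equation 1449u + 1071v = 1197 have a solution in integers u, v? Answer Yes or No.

Yes

By Bézout, 1449u + 1071v = 1197 has integer solutions iff gcd(1449, 1071) | 1197.
Euclid: 1449 = 1·1071 + 378; 1071 = 2·378 + 315; 378 = 1·315 + 63; 315 = 5·63 + 0. gcd = 63; 1197 mod 63 = 0. Yes.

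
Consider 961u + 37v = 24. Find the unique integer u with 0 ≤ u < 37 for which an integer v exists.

13

Reduce mod 37: 961u ≡ 24 (mod 37). With g = gcd(961, 37) = 1 dividing 24, divide through: 961u ≡ 24 (mod 37).
Since gcd(961, 37) = 1, u ≡ 24·(961)⁻¹ ≡ 13 (mod 37). Smallest non-negative: 13.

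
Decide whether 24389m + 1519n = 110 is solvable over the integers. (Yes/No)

Yes

By Bézout, 24389m + 1519n = 110 has integer solutions iff gcd(24389, 1519) | 110.
Euclid: 24389 = 16·1519 + 85; 1519 = 17·85 + 74; 85 = 1·74 + 11; 74 = 6·11 + 8; 11 = 1·8 + 3; 8 = 2·3 + 2; 3 = 1·2 + 1; 2 = 2·1 + 0. gcd = 1; 110 mod 1 = 0. Yes.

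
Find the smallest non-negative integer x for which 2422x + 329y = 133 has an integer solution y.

Reduce mod 329: 2422x ≡ 133 (mod 329). With g = gcd(2422, 329) = 7 dividing 133, divide through: 346x ≡ 19 (mod 47).
Since gcd(346, 47) = 1, x ≡ 19·(346)⁻¹ ≡ 26 (mod 47). Smallest non-negative: 26.

26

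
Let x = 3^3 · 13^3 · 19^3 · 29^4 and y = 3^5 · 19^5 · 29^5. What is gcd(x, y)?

min exponent per shared prime: 3^3 · 19^3 · 29^4 = 130983490233

130983490233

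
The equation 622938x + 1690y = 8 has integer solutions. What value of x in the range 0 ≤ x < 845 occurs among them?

171

gcd(622938, 1690) = 2 (Euclid: 622938 = 368·1690 + 1018; 1690 = 1·1018 + 672; 1018 = 1·672 + 346; 672 = 1·346 + 326; 346 = 1·326 + 20; 326 = 16·20 + 6; 20 = 3·6 + 2; 6 = 3·2 + 0), and 2 | 8.
Extended Euclid: 622938·(254) + 1690·(-93625) = 2. Scale by 4: x₀ = 1016.
General solution x = x₀ + 845t; reducing mod 845 gives x = 171 (and y = -63031).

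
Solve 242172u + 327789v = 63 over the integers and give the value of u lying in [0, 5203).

Euclid: 327789 = 1·242172 + 85617; 242172 = 2·85617 + 70938; 85617 = 1·70938 + 14679; 70938 = 4·14679 + 12222; 14679 = 1·12222 + 2457; 12222 = 4·2457 + 2394; 2457 = 1·2394 + 63; 2394 = 38·63 + 0 → gcd = 63; 63 = 63·1.
Back-substitution yields 242172·(-134) + 327789·(99) = 63, so one solution is u = -134·1 = -134, v = 99·1 = 99.
Solutions in u differ by 327789/63 = 5203; the one in [0, 5203) is -134 mod 5203 = 5069.

5069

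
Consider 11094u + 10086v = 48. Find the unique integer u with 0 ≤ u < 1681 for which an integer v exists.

gcd(11094, 10086) = 6 (Euclid: 11094 = 1·10086 + 1008; 10086 = 10·1008 + 6; 1008 = 168·6 + 0), and 6 | 48.
Extended Euclid: 11094·(-10) + 10086·(11) = 6. Scale by 8: u₀ = -80.
General solution u = u₀ + 1681t; reducing mod 1681 gives u = 1601 (and v = -1761).

1601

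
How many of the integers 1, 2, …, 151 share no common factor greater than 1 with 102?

102 = 2·3·17. Inclusion–exclusion on these primes:
151 − ⌊151/2⌋ − ⌊151/3⌋ − ⌊151/17⌋ + ⌊151/6⌋ + ⌊151/34⌋ + ⌊151/51⌋ − ⌊151/102⌋ = 48

48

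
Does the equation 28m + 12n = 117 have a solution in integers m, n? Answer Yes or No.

No

By Bézout, 28m + 12n = 117 has integer solutions iff gcd(28, 12) | 117.
Euclid: 28 = 2·12 + 4; 12 = 3·4 + 0. gcd = 4; 117 mod 4 = 1. No.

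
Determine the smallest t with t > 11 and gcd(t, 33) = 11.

22

gcd(t, 33) = 11 forces 11 | t; write t = 11s. Then gcd(11s, 11·3) = 11·gcd(s, 3), so need gcd(s, 3) = 1.
11s > 11 gives s ≥ 2. The least s ≥ 2 coprime to 3 is 2, so t = 11·2 = 22.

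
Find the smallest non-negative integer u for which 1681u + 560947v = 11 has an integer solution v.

Euclid: 560947 = 333·1681 + 1174; 1681 = 1·1174 + 507; 1174 = 2·507 + 160; 507 = 3·160 + 27; 160 = 5·27 + 25; 27 = 1·25 + 2; 25 = 12·2 + 1; 2 = 2·1 + 0 → gcd = 1; 11 = 1·11.
Back-substitution yields 1681·(-269962) + 560947·(809) = 1, so one solution is u = -269962·11 = -2969582, v = 809·11 = 8899.
Solutions in u differ by 560947/1 = 560947; the one in [0, 560947) is -2969582 mod 560947 = 396100.

396100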